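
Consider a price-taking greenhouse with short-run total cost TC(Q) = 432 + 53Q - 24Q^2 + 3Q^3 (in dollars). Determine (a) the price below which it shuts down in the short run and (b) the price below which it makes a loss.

Shutdown price = $5; break-even price = $89

Shutdown price = min AVC. AVC = 53 - 24Q + 3Q^2, with vertex at Q = 4 and minimum $5.
ATC = 432/Q + 53 - 24Q + 3Q^2. Setting dATC/dQ = −432/Q^2 − 24 + 6Q = 0 gives Q = 6 (since 6·6^3 − 24·6^2 = 432).
min ATC = 432/6 + 53 − 24·6 + 3·6^2 = $89. That is the break-even price.
For $5 ≤ P < $89 the firm produces at a loss; below $5 it shuts down.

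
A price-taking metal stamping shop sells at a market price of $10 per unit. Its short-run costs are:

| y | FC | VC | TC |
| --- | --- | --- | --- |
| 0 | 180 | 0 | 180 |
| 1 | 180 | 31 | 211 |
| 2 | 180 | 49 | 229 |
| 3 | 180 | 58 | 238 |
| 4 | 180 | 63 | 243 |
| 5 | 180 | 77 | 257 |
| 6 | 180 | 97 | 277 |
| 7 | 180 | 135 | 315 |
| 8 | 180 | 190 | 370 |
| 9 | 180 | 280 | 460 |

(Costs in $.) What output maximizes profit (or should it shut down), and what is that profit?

y = 0 (shut down); profit = -$180

Tabulate TR − TC: y=0: -180; y=1: -201; y=2: -209; y=3: -208; y=4: -203; y=5: -207; y=6: -217; y=7: -245; y=8: -290; y=9: -370.
Profit is highest at y = 0. Equivalently, the lowest AVC in the table is 77/5 ≈ $15.40 at y = 5, and P = $10 falls below it — price never covers variable cost, so the firm shuts down and loses only its fixed cost.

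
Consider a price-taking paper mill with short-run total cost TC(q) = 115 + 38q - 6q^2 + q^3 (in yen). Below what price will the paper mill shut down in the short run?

The firm shuts down when price falls below the minimum of average variable cost. AVC = VC/q = 38 - 6q + q^2.
At the minimum of AVC, MC = AVC. MC = 38 - 12q + 3q^2; setting MC = AVC gives 2q^2 - 6q = 0, so q = 3. min AVC = 29.
For P < ¥29 the firm produces nothing.

¥29 per unit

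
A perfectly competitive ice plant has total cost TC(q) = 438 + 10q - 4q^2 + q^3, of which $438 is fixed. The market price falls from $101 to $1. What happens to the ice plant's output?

MC = 10 - 8q + 3q^2; the shutdown threshold is min AVC = $6 (at q = 2).
At P = $101 ≥ min AVC, set P = MC on the rising branch: q = 7.
At P = $1 < min AVC = $6, price no longer covers variable cost at any output, so the firm shuts down: q = 0.

Output falls from 7 to 0 (the firm shuts down)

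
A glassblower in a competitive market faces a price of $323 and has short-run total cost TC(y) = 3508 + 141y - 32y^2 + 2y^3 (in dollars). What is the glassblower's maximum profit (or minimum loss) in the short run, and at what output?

Profit = -$128 at y = 13

AVC = 141 - 32y + 2y^2 has its minimum $13 at y = 8; price $323 clears that bar, so the firm operates.
MC = 141 - 64y + 6y^2. Setting P = MC and taking the root on the rising branch gives y* = 13.
TR = 323·13 = 4199. TC = 3508 + 819 = 4327. Profit = 4199 − 4327 = -$128.
By producing, the firm covers all variable cost plus $3380 of fixed cost; shutting down would lose the full $3508.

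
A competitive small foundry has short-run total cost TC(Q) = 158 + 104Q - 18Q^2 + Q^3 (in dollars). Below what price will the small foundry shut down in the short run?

The firm shuts down when price falls below the minimum of average variable cost. AVC = VC/Q = 104 - 18Q + Q^2.
dAVC/dQ = -18 + 2Q = 0 gives Q = 9. min AVC = 104 - 18·9 + 9^2 = 23.
So the shutdown price is $23.

$23 per unit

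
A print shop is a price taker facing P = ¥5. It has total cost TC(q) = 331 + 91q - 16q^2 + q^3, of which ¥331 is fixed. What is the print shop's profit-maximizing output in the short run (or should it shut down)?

Variable cost is VC = 91q - 16q^2 + q^3, so AVC = VC/q = 91 - 16q + q^2 and MC = dTC/dq = 91 - 32q + 3q^2.
AVC is minimized where dAVC/dq = -16 + 2q = 0, at q = 8; min AVC = 91 - 16·8 + 8^2 = ¥27.
With P < min AVC (¥5 < ¥27), every unit sold adds to the loss.
Shutting down limits the loss to fixed cost, ¥331.

Shut down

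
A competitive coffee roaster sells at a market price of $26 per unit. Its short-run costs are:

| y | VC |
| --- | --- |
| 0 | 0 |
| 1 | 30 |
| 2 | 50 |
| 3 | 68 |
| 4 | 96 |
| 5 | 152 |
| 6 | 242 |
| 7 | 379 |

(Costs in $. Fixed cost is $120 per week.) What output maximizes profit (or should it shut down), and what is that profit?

y = 3; profit = -$110

Tabulate TR − TC: y=0: -120; y=1: -124; y=2: -118; y=3: -110; y=4: -112; y=5: -142; y=6: -206; y=7: -317.
Profit is maximized at y = 3. AVC there is 68/3 = $22.67 ≤ P, so producing beats shutting down (which would give -$120).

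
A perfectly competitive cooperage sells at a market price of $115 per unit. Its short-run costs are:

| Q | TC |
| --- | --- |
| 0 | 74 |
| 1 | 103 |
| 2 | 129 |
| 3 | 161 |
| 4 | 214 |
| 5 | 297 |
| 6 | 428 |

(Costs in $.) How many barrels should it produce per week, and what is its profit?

Tabulate TR − TC: Q=0: -74; Q=1: 12; Q=2: 101; Q=3: 184; Q=4: 246; Q=5: 278; Q=6: 262.
Profit is maximized at Q = 5. AVC there is 223/5 = $44.60 ≤ P, so producing beats shutting down (which would give -$74).

Q = 5; profit = $278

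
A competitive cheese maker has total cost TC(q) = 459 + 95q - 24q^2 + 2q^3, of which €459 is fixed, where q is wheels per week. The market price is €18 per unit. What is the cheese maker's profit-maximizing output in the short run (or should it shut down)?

From TC, MC = TC'(q) = 95 - 48q + 6q^2 and AVC = VC/q = 95 - 24q + 2q^2.
AVC is minimized where dAVC/dq = -24 + 4q = 0, at q = 6; min AVC = 95 - 24·6 + 2·6^2 = €23.
With P < min AVC (€18 < €23), every unit sold adds to the loss.
Shutting down limits the loss to fixed cost, €459.

Shut down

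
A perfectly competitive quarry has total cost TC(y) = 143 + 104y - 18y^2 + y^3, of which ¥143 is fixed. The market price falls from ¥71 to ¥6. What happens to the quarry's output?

AVC = 104 - 18y + y^2, minimized at y = 9 where min AVC = ¥23. MC = 104 - 36y + 3y^2.
With P = ¥71 above the shutdown price, P = MC gives y = 11.
At P = ¥6 < min AVC = ¥23, price no longer covers variable cost at any output, so the firm shuts down: y = 0.

Output falls from 11 to 0 (the firm shuts down)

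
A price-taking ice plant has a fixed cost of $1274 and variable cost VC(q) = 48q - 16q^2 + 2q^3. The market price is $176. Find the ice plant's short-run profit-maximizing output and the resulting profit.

Profit = -$250 at q = 8

AVC = 48 - 16q + 2q^2; min AVC = $16 at q = 4. Since P = $176 ≥ min AVC, the firm produces.
With MC = 48 - 32q + 6q^2, P = MC on the upward-sloping part at q* = 8.
TR = 176·8 = 1408. TC = 1274 + 384 = 1658. Profit = 1408 − 1658 = -$250.
That loss of $250 beats the $1274 the firm would lose by shutting down; producing recovers $1024 of fixed cost.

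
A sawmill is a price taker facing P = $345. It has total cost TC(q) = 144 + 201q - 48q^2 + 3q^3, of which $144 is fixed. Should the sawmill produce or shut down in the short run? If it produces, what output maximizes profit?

Produce at q = 12

From TC, MC = TC'(q) = 201 - 96q + 9q^2 and AVC = VC/q = 201 - 48q + 3q^2.
AVC hits its minimum where MC = AVC, at q = 8, giving min AVC = 201 - 48·8 + 3·8^2 = $9.
P = $345 exceeds min AVC = $9, so the firm stays open.
Solving P = MC: -144 - 96q + 9q^2 = 0 ⇒ q = -4/3 or 12. On the upward-sloping branch, q* = 12.
Check: AVC at q = 12 is $57 ≤ P, so revenue covers variable cost.
Profit = P·q − TC = 345·12 − 828 = $3312.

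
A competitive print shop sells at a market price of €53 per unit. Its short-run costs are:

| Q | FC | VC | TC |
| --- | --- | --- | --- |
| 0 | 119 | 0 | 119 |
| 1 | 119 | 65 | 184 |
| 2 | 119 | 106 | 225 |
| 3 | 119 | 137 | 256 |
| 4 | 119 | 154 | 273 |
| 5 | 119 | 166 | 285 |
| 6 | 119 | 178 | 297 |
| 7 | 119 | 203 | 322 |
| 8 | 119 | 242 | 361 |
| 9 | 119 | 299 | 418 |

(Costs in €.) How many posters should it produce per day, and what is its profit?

Q = 8; profit = €63

Compute π = P·Q − TC at each output: Q=0: -119; Q=1: -131; Q=2: -119; Q=3: -97; Q=4: -61; Q=5: -20; Q=6: 21; Q=7: 49; Q=8: 63; Q=9: 59.
Profit is maximized at Q = 8. AVC there is 242/8 = €30.25 ≤ P, so producing beats shutting down (which would give -€119).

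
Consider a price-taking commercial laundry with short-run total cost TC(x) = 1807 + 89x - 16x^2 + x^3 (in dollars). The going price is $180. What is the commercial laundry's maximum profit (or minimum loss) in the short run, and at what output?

AVC = 89 - 16x + x^2; min AVC = $25 at x = 8. Since P = $180 ≥ min AVC, the firm produces.
With MC = 89 - 32x + 3x^2, P = MC on the upward-sloping part at x* = 13.
TR = 180·13 = 2340. TC = 1807 + 650 = 2457. Profit = 2340 − 2457 = -$117.
Shutting down would mean losing the fixed cost of $1807, so operating at a loss of $117 is better by $1690.

Profit = -$117 at x = 13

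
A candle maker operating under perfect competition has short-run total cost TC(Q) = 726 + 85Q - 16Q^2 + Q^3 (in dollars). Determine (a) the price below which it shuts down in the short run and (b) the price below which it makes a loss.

AVC = 85 - 16Q + Q^2; minimized at Q = 8, giving min AVC = $21. That is the shutdown price.
ATC = 726/Q + 85 - 16Q + Q^2. Setting dATC/dQ = −726/Q^2 − 16 + 2Q = 0 gives Q = 11 (since 2·11^3 − 16·11^2 = 726).
min ATC = 726/11 + 85 − 16·11 + 11^2 = $96. That is the break-even price.
Between these two prices the firm operates at a loss; above $96 it earns a profit.

Shutdown price = $21; break-even price = $96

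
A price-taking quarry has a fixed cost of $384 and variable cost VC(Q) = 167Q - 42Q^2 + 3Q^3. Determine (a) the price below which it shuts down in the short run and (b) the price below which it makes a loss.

Shutdown price = min AVC. AVC = 167 - 42Q + 3Q^2, with vertex at Q = 7 and minimum $20.
ATC = 384/Q + 167 - 42Q + 3Q^2. Setting dATC/dQ = −384/Q^2 − 42 + 6Q = 0 gives Q = 8 (since 6·8^3 − 42·8^2 = 384).
min ATC = 384/8 + 167 − 42·8 + 3·8^2 = $71. That is the break-even price.
Between these two prices the firm operates at a loss; above $71 it earns a profit.

Shutdown price = $20; break-even price = $71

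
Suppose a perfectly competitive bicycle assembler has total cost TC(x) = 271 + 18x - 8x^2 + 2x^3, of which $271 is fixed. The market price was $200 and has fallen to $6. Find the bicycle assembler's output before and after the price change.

Output falls from 7 to 0 (the firm shuts down)

AVC = 18 - 8x + 2x^2, minimized at x = 2 where min AVC = $10. MC = 18 - 16x + 6x^2.
With P = $200 above the shutdown price, P = MC gives x = 7.
At P = $6 < min AVC = $10, price no longer covers variable cost at any output, so the firm shuts down: x = 0.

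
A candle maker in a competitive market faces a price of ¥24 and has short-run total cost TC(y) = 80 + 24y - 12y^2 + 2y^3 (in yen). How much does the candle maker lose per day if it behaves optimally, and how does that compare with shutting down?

AVC = 24 - 12y + 2y^2 has its minimum ¥6 at y = 3; price ¥24 clears that bar, so the firm operates.
MC = 24 - 24y + 6y^2. Setting P = MC and taking the root on the rising branch gives y* = 4.
TR = 24·4 = 96. TC = 80 + 32 = 112. Profit = 96 − 112 = -¥16.
By producing, the firm covers all variable cost plus ¥64 of fixed cost; shutting down would lose the full ¥80.

Profit = -¥16 at y = 4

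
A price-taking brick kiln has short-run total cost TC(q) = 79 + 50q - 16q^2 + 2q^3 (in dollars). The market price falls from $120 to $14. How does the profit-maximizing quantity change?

Output falls from 7 to 0 (the firm shuts down)

AVC = 50 - 16q + 2q^2, minimized at q = 4 where min AVC = $18. MC = 50 - 32q + 6q^2.
With P = $120 above the shutdown price, P = MC gives q = 7.
At P = $14 < min AVC = $18, price no longer covers variable cost at any output, so the firm shuts down: q = 0.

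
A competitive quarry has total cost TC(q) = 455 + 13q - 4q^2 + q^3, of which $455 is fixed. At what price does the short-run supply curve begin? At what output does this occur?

$9 per unit, at q = 2

The shutdown price is the minimum of AVC. VC = 13q - 4q^2 + q^3, so AVC = 13 - 4q + q^2.
At the minimum of AVC, MC = AVC. MC = 13 - 8q + 3q^2; setting MC = AVC gives 2q^2 - 4q = 0, so q = 2. min AVC = 9.
For P < $9 the firm produces nothing.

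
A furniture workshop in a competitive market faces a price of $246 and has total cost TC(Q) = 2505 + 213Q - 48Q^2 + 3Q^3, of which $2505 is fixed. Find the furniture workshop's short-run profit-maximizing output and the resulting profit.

AVC = 213 - 48Q + 3Q^2; min AVC = $21 at Q = 8. Since P = $246 ≥ min AVC, the firm produces.
With MC = 213 - 96Q + 9Q^2, P = MC on the upward-sloping part at Q* = 11.
TR = 246·11 = 2706. TC = 2505 + 528 = 3033. Profit = 2706 − 3033 = -$327.
Shutting down would mean losing the fixed cost of $2505, so operating at a loss of $327 is better by $2178.

Profit = -$327 at Q = 11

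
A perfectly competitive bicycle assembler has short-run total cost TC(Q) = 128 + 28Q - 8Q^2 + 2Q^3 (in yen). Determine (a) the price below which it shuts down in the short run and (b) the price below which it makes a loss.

AVC = 28 - 8Q + 2Q^2; minimized at Q = 2, giving min AVC = ¥20. That is the shutdown price.
ATC = 128/Q + 28 - 8Q + 2Q^2. Setting dATC/dQ = −128/Q^2 − 8 + 4Q = 0 gives Q = 4 (since 4·4^3 − 8·4^2 = 128).
min ATC = 128/4 + 28 − 8·4 + 2·4^2 = ¥60. That is the break-even price.
For ¥20 ≤ P < ¥60 the firm produces at a loss; below ¥20 it shuts down.

Shutdown price = ¥20; break-even price = ¥60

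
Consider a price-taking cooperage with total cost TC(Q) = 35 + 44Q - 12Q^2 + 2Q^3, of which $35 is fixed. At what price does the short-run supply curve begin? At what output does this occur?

The shutdown price is the minimum of AVC. VC = 44Q - 12Q^2 + 2Q^3, so AVC = 44 - 12Q + 2Q^2.
At the minimum of AVC, MC = AVC. MC = 44 - 24Q + 6Q^2; setting MC = AVC gives 4Q^2 - 12Q = 0, so Q = 3. min AVC = 26.
The firm shuts down for any P below $26.

$26 per unit, at Q = 3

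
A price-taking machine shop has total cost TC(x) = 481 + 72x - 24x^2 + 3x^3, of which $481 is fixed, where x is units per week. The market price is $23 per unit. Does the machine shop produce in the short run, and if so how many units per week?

Variable cost is VC = 72x - 24x^2 + 3x^3, so AVC = VC/x = 72 - 24x + 3x^2 and MC = dTC/dx = 72 - 48x + 9x^2.
The AVC parabola has its vertex at x = 24/6 = 4, where AVC = 72 - 24·4 + 3·4^2 = $24.
P = $23 lies below min AVC = $24; no output level covers variable cost.
Shutting down limits the loss to fixed cost, $481.

Shut down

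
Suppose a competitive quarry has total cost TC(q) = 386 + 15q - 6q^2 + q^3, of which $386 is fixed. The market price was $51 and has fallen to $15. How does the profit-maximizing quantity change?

Output falls from 6 to 4

MC = 15 - 12q + 3q^2; the shutdown threshold is min AVC = $6 (at q = 3).
With P = $51 above the shutdown price, P = MC gives q = 6.
At P = $15 ≥ min AVC, set P = MC: q = 4. The firm stays open but cuts output.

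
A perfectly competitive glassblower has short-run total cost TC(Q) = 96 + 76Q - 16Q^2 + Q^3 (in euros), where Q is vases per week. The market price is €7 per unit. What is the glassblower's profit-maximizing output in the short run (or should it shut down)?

Shut down

Variable cost is VC = 76Q - 16Q^2 + Q^3, so AVC = VC/Q = 76 - 16Q + Q^2 and MC = dTC/dQ = 76 - 32Q + 3Q^2.
AVC hits its minimum where MC = AVC, at Q = 8, giving min AVC = 76 - 16·8 + 8^2 = €12.
P = €7 lies below min AVC = €12; no output level covers variable cost.
Shutting down limits the loss to fixed cost, €96.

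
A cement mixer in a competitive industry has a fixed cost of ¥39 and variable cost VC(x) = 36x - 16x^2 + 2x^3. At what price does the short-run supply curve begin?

The shutdown price is the minimum of AVC. VC = 36x - 16x^2 + 2x^3, so AVC = 36 - 16x + 2x^2.
dAVC/dx = -16 + 4x = 0 gives x = 4. min AVC = 36 - 16·4 + 2·4^2 = 4.
So the shutdown price is ¥4.

¥4 per unit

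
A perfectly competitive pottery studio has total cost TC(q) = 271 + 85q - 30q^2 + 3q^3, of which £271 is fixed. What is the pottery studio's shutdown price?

£10 per unit

Short-run supply begins at min AVC. From VC = 85q - 30q^2 + 3q^3, AVC = 85 - 30q + 3q^2.
At the minimum of AVC, MC = AVC. MC = 85 - 60q + 9q^2; setting MC = AVC gives 6q^2 - 30q = 0, so q = 5. min AVC = 10.
The firm shuts down for any P below £10.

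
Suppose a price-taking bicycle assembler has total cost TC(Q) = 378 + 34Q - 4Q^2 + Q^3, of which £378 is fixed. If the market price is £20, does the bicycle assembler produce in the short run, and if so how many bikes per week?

Shut down

From TC, MC = TC'(Q) = 34 - 8Q + 3Q^2 and AVC = VC/Q = 34 - 4Q + Q^2.
AVC is minimized where dAVC/dQ = -4 + 2Q = 0, at Q = 2; min AVC = 34 - 4·2 + 2^2 = £30.
Since P = £20 < min AVC = £30, price fails to cover variable cost at any output.
Best response: produce nothing and absorb the £378 fixed cost.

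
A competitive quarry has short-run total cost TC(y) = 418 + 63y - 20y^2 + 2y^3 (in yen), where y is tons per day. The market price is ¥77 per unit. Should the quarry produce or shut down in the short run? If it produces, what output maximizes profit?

Produce at y = 7

From TC, MC = TC'(y) = 63 - 40y + 6y^2 and AVC = VC/y = 63 - 20y + 2y^2.
AVC hits its minimum where MC = AVC, at y = 5, giving min AVC = 63 - 20·5 + 2·5^2 = ¥13.
Because ¥77 ≥ ¥13, revenue can cover variable cost; the firm operates.
Set P = MC: 77 = 63 - 40y + 6y^2 → -14 - 40y + 6y^2 = 0. The roots are y = -1/3 and y = 7; the profit-maximizing output is on the rising part of MC, so y* = 7.
Check: AVC at y = 7 is ¥21 ≤ P, so revenue covers variable cost.
Profit = P·y − TC = 77·7 − 565 = -¥26, a loss, but smaller than the ¥418 fixed cost the firm would lose by shutting down.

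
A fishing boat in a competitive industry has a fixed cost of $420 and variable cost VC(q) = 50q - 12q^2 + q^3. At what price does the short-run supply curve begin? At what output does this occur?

$14 per unit, at q = 6

Short-run supply begins at min AVC. From VC = 50q - 12q^2 + q^3, AVC = 50 - 12q + q^2.
At the minimum of AVC, MC = AVC. MC = 50 - 24q + 3q^2; setting MC = AVC gives 2q^2 - 12q = 0, so q = 6. min AVC = 14.
So the shutdown price is $14.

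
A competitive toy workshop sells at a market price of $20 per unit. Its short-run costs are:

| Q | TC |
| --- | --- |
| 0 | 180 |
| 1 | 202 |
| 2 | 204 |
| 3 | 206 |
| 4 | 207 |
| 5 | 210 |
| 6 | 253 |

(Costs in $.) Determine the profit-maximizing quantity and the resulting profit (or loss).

Q = 5; profit = -$110

Compute π = P·Q − TC at each output: Q=0: -180; Q=1: -182; Q=2: -164; Q=3: -146; Q=4: -127; Q=5: -110; Q=6: -133.
Profit is maximized at Q = 5. AVC there is 30/5 = $6 ≤ P, so producing beats shutting down (which would give -$180).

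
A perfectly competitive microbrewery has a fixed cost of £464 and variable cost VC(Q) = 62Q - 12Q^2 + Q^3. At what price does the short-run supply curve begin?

£26 per unit

The shutdown price is the minimum of AVC. VC = 62Q - 12Q^2 + Q^3, so AVC = 62 - 12Q + Q^2.
dAVC/dQ = -12 + 2Q = 0 gives Q = 6. min AVC = 62 - 12·6 + 6^2 = 26.
For P < £26 the firm produces nothing.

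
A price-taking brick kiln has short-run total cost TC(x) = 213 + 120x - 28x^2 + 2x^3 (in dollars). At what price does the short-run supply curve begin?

$22 per unit

The shutdown price is the minimum of AVC. VC = 120x - 28x^2 + 2x^3, so AVC = 120 - 28x + 2x^2.
dAVC/dx = -28 + 4x = 0 gives x = 7. min AVC = 120 - 28·7 + 2·7^2 = 22.
For P < $22 the firm produces nothing.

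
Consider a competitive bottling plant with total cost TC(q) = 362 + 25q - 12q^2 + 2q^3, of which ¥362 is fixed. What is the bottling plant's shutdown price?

¥7 per unit

The shutdown price is the minimum of AVC. VC = 25q - 12q^2 + 2q^3, so AVC = 25 - 12q + 2q^2.
dAVC/dq = -12 + 4q = 0 gives q = 3. min AVC = 25 - 12·3 + 2·3^2 = 7.
The firm shuts down for any P below ¥7.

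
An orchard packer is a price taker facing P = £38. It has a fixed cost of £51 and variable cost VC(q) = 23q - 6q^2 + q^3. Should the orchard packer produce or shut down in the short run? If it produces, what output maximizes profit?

Produce at q = 5

Strip out fixed cost: VC = 23q - 6q^2 + q^3. Then AVC = 23 - 6q + q^2 and MC = 23 - 12q + 3q^2.
The AVC parabola has its vertex at q = 6/2 = 3, where AVC = 23 - 6·3 + 3^2 = £14.
Because £38 ≥ £14, revenue can cover variable cost; the firm operates.
Set P = MC: 38 = 23 - 12q + 3q^2 → -15 - 12q + 3q^2 = 0. The roots are q = -1 and q = 5; the profit-maximizing output is on the rising part of MC, so q* = 5.
Check: AVC at q = 5 is £18 ≤ P, so revenue covers variable cost.
Profit = P·q − TC = 38·5 − 141 = £49.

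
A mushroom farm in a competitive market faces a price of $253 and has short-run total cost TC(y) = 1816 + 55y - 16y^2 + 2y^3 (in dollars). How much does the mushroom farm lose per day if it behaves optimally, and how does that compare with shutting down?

Profit = -$196 at y = 9

AVC = 55 - 16y + 2y^2 has its minimum $23 at y = 4; price $253 clears that bar, so the firm operates.
MC = 55 - 32y + 6y^2. Setting P = MC and taking the root on the rising branch gives y* = 9.
TR = 253·9 = 2277. TC = 1816 + 657 = 2473. Profit = 2277 − 2473 = -$196.
That loss of $196 beats the $1816 the firm would lose by shutting down; producing recovers $1620 of fixed cost.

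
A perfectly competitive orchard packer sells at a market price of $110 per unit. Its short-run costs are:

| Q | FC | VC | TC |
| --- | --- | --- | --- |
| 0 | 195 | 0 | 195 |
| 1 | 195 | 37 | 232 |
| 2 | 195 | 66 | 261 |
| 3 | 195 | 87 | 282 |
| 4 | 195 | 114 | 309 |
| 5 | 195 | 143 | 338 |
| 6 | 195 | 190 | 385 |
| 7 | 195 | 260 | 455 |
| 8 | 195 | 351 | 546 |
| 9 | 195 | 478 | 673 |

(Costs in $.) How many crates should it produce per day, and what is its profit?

Q = 8; profit = $334

Profit at each row (π = 110Q − TC): Q=0: -195; Q=1: -122; Q=2: -41; Q=3: 48; Q=4: 131; Q=5: 212; Q=6: 275; Q=7: 315; Q=8: 334; Q=9: 317.
Profit is maximized at Q = 8. AVC there is 351/8 = $43.88 ≤ P, so producing beats shutting down (which would give -$195).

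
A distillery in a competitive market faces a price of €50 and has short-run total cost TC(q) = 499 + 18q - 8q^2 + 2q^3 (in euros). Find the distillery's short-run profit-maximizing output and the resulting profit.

Profit = -€371 at q = 4

AVC = 18 - 8q + 2q^2; min AVC = €10 at q = 2. Since P = €50 ≥ min AVC, the firm produces.
With MC = 18 - 16q + 6q^2, P = MC on the upward-sloping part at q* = 4.
TR = 50·4 = 200. TC = 499 + 72 = 571. Profit = 200 − 571 = -€371.
That loss of €371 beats the €499 the firm would lose by shutting down; producing recovers €128 of fixed cost.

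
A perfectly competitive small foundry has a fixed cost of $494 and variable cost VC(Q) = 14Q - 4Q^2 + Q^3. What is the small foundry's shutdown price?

Short-run supply begins at min AVC. From VC = 14Q - 4Q^2 + Q^3, AVC = 14 - 4Q + Q^2.
dAVC/dQ = -4 + 2Q = 0 gives Q = 2. min AVC = 14 - 4·2 + 2^2 = 10.
For P < $10 the firm produces nothing.

$10 per unit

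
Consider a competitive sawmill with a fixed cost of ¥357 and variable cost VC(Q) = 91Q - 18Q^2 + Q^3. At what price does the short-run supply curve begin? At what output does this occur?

¥10 per unit, at Q = 9

The firm shuts down when price falls below the minimum of average variable cost. AVC = VC/Q = 91 - 18Q + Q^2.
At the minimum of AVC, MC = AVC. MC = 91 - 36Q + 3Q^2; setting MC = AVC gives 2Q^2 - 18Q = 0, so Q = 9. min AVC = 10.
The firm shuts down for any P below ¥10.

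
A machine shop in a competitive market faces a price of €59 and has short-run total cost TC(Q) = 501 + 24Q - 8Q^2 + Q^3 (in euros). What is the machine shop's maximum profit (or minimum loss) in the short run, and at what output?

Profit = -€207 at Q = 7

AVC = 24 - 8Q + Q^2; min AVC = €8 at Q = 4. Since P = €59 ≥ min AVC, the firm produces.
MC = 24 - 16Q + 3Q^2. Setting P = MC and taking the root on the rising branch gives Q* = 7.
TR = 59·7 = 413. TC = 501 + 119 = 620. Profit = 413 − 620 = -€207.
By producing, the firm covers all variable cost plus €294 of fixed cost; shutting down would lose the full €501.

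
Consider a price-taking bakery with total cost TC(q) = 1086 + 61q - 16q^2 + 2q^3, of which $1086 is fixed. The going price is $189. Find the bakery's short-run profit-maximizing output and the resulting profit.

Profit = -$62 at q = 8

AVC = 61 - 16q + 2q^2; min AVC = $29 at q = 4. Since P = $189 ≥ min AVC, the firm produces.
MC = 61 - 32q + 6q^2. Setting P = MC and taking the root on the rising branch gives q* = 8.
TR = 189·8 = 1512. TC = 1086 + 488 = 1574. Profit = 1512 − 1574 = -$62.
Shutting down would mean losing the fixed cost of $1086, so operating at a loss of $62 is better by $1024.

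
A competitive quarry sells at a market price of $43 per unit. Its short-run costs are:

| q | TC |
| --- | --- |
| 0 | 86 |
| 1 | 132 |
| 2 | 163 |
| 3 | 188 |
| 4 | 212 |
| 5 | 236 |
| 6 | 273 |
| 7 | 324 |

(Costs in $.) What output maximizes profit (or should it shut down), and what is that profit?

q = 6; profit = -$15

Profit at each row (π = 43q − TC): q=0: -86; q=1: -89; q=2: -77; q=3: -59; q=4: -40; q=5: -21; q=6: -15; q=7: -23.
Profit is maximized at q = 6. AVC there is 187/6 = $31.17 ≤ P, so producing beats shutting down (which would give -$86).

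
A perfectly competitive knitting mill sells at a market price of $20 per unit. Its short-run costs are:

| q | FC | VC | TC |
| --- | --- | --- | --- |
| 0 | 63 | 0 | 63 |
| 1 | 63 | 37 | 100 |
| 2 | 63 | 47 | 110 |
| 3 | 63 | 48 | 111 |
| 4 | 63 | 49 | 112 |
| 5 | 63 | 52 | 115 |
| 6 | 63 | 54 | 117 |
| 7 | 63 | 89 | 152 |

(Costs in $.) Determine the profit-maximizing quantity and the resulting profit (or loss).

Compute π = P·q − TC at each output: q=0: -63; q=1: -80; q=2: -70; q=3: -51; q=4: -32; q=5: -15; q=6: 3; q=7: -12.
Profit is maximized at q = 6. AVC there is 54/6 = $9 ≤ P, so producing beats shutting down (which would give -$63).

q = 6; profit = $3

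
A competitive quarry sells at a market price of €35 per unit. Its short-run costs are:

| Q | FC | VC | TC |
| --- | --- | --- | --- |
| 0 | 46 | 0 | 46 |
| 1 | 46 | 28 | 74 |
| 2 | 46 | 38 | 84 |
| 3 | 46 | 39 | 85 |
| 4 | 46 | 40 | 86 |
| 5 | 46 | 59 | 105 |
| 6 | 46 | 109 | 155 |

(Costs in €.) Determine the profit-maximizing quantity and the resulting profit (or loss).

Compute π = P·Q − TC at each output: Q=0: -46; Q=1: -39; Q=2: -14; Q=3: 20; Q=4: 54; Q=5: 70; Q=6: 55.
Profit is maximized at Q = 5. AVC there is 59/5 = €11.80 ≤ P, so producing beats shutting down (which would give -€46).

Q = 5; profit = €70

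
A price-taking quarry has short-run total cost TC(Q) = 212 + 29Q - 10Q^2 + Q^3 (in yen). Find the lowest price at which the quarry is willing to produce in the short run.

The shutdown price is the minimum of AVC. VC = 29Q - 10Q^2 + Q^3, so AVC = 29 - 10Q + Q^2.
dAVC/dQ = -10 + 2Q = 0 gives Q = 5. min AVC = 29 - 10·5 + 5^2 = 4.
The firm shuts down for any P below ¥4.

¥4 per unit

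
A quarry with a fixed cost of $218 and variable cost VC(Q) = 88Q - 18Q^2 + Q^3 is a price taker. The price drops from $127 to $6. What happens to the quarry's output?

AVC = 88 - 18Q + Q^2, minimized at Q = 9 where min AVC = $7. MC = 88 - 36Q + 3Q^2.
At P = $127 ≥ min AVC, set P = MC on the rising branch: Q = 13.
At P = $6 < min AVC = $7, price no longer covers variable cost at any output, so the firm shuts down: Q = 0.

Output falls from 13 to 0 (the firm shuts down)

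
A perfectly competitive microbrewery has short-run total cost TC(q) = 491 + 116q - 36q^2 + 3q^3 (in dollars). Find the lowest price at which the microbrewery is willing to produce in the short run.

$8 per unit

The shutdown price is the minimum of AVC. VC = 116q - 36q^2 + 3q^3, so AVC = 116 - 36q + 3q^2.
At the minimum of AVC, MC = AVC. MC = 116 - 72q + 9q^2; setting MC = AVC gives 6q^2 - 36q = 0, so q = 6. min AVC = 8.
For P < $8 the firm produces nothing.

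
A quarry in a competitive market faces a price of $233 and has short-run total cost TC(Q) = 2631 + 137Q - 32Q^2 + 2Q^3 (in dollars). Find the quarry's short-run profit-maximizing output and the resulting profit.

Profit = -$327 at Q = 12

AVC = 137 - 32Q + 2Q^2 has its minimum $9 at Q = 8; price $233 clears that bar, so the firm operates.
MC = 137 - 64Q + 6Q^2. Setting P = MC and taking the root on the rising branch gives Q* = 12.
TR = 233·12 = 2796. TC = 2631 + 492 = 3123. Profit = 2796 − 3123 = -$327.
That loss of $327 beats the $2631 the firm would lose by shutting down; producing recovers $2304 of fixed cost.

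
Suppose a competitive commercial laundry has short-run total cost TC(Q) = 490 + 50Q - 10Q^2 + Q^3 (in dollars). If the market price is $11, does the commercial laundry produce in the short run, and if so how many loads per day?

From TC, MC = TC'(Q) = 50 - 20Q + 3Q^2 and AVC = VC/Q = 50 - 10Q + Q^2.
AVC hits its minimum where MC = AVC, at Q = 5, giving min AVC = 50 - 10·5 + 5^2 = $25.
P = $11 lies below min AVC = $25; no output level covers variable cost.
The firm minimizes its loss by shutting down and losing only its fixed cost of $490.

Shut down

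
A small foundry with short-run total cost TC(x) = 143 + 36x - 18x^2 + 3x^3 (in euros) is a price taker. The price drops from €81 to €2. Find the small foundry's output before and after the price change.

AVC = 36 - 18x + 3x^2, minimized at x = 3 where min AVC = €9. MC = 36 - 36x + 9x^2.
With P = €81 above the shutdown price, P = MC gives x = 5.
At P = €2 < min AVC = €9, price no longer covers variable cost at any output, so the firm shuts down: x = 0.

Output falls from 5 to 0 (the firm shuts down)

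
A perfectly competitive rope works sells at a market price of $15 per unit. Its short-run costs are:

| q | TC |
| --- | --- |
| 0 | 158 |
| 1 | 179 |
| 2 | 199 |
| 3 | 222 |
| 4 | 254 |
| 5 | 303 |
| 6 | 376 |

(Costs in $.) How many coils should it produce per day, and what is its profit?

q = 0 (shut down); profit = -$158

Profit at each row (π = 15q − TC): q=0: -158; q=1: -164; q=2: -169; q=3: -177; q=4: -194; q=5: -228; q=6: -286.
Profit is highest at q = 0. Equivalently, the lowest AVC in the table is 41/2 ≈ $20.50 at q = 2, and P = $15 falls below it — price never covers variable cost, so the firm shuts down and loses only its fixed cost.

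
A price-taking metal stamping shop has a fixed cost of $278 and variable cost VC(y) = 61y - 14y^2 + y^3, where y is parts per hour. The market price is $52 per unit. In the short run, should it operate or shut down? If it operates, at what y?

Produce at y = 9

Variable cost is VC = 61y - 14y^2 + y^3, so AVC = VC/y = 61 - 14y + y^2 and MC = dTC/dy = 61 - 28y + 3y^2.
AVC is minimized where dAVC/dy = -14 + 2y = 0, at y = 7; min AVC = 61 - 14·7 + 7^2 = $12.
Since P = $52 ≥ min AVC = $12, price covers variable cost and the firm should produce.
P = MC gives 9 - 28y + 3y^2 = 0, with roots 1/3 and 9. Take the larger (rising MC): y* = 9.
Check: AVC at y = 9 is $16 ≤ P, so revenue covers variable cost.
Profit = P·y − TC = 52·9 − 422 = $46.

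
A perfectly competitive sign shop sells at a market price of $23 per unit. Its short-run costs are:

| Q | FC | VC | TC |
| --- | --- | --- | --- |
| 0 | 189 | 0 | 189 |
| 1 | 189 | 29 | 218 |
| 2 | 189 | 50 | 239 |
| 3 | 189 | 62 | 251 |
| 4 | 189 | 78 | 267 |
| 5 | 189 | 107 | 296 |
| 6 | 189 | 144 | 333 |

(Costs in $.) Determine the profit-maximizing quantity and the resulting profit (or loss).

Q = 4; profit = -$175

Compute π = P·Q − TC at each output: Q=0: -189; Q=1: -195; Q=2: -193; Q=3: -182; Q=4: -175; Q=5: -181; Q=6: -195.
Profit is maximized at Q = 4. AVC there is 78/4 = $19.50 ≤ P, so producing beats shutting down (which would give -$189).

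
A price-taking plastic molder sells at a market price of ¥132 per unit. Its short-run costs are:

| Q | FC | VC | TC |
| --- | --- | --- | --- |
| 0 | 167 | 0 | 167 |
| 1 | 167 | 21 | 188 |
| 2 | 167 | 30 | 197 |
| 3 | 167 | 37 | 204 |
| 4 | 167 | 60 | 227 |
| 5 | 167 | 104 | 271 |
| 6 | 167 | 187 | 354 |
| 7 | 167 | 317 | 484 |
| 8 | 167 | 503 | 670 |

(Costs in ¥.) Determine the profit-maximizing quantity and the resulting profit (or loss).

Profit at each row (π = 132Q − TC): Q=0: -167; Q=1: -56; Q=2: 67; Q=3: 192; Q=4: 301; Q=5: 389; Q=6: 438; Q=7: 440; Q=8: 386.
Profit is maximized at Q = 7. AVC there is 317/7 = ¥45.29 ≤ P, so producing beats shutting down (which would give -¥167).

Q = 7; profit = ¥440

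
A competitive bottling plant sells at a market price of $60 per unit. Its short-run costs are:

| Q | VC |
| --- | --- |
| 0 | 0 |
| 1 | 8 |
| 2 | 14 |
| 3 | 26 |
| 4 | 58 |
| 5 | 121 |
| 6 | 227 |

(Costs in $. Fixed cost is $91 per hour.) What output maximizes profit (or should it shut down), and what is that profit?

Q = 4; profit = $91

Profit at each row (π = 60Q − TC): Q=0: -91; Q=1: -39; Q=2: 15; Q=3: 63; Q=4: 91; Q=5: 88; Q=6: 42.
Profit is maximized at Q = 4. AVC there is 58/4 = $14.50 ≤ P, so producing beats shutting down (which would give -$91).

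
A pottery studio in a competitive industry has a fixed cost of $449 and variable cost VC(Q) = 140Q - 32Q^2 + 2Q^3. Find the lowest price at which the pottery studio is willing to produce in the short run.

$12 per unit

The firm shuts down when price falls below the minimum of average variable cost. AVC = VC/Q = 140 - 32Q + 2Q^2.
At the minimum of AVC, MC = AVC. MC = 140 - 64Q + 6Q^2; setting MC = AVC gives 4Q^2 - 32Q = 0, so Q = 8. min AVC = 12.
The firm shuts down for any P below $12.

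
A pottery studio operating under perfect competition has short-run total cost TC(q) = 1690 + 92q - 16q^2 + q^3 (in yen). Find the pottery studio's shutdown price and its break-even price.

AVC = 92 - 16q + q^2; minimized at q = 8, giving min AVC = ¥28. That is the shutdown price.
ATC = 1690/q + 92 - 16q + q^2. Setting dATC/dq = −1690/q^2 − 16 + 2q = 0 gives q = 13 (since 2·13^3 − 16·13^2 = 1690).
min ATC = 1690/13 + 92 − 16·13 + 13^2 = ¥183. That is the break-even price.
Between these two prices the firm operates at a loss; above ¥183 it earns a profit.

Shutdown price = ¥28; break-even price = ¥183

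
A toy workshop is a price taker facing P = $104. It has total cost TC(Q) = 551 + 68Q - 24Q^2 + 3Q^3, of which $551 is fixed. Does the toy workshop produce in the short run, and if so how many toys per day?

Variable cost is VC = 68Q - 24Q^2 + 3Q^3, so AVC = VC/Q = 68 - 24Q + 3Q^2 and MC = dTC/dQ = 68 - 48Q + 9Q^2.
AVC hits its minimum where MC = AVC, at Q = 4, giving min AVC = 68 - 24·4 + 3·4^2 = $20.
Because $104 ≥ $20, revenue can cover variable cost; the firm operates.
Solving P = MC: -36 - 48Q + 9Q^2 = 0 ⇒ Q = -2/3 or 6. On the upward-sloping branch, Q* = 6.
Check: AVC at Q = 6 is $32 ≤ P, so revenue covers variable cost.
Profit = P·Q − TC = 104·6 − 743 = -$119, a loss, but smaller than the $551 fixed cost the firm would lose by shutting down.

Produce at Q = 6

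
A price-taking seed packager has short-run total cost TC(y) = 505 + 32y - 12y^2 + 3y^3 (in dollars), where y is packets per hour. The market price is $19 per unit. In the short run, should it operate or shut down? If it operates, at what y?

Shut down

From TC, MC = TC'(y) = 32 - 24y + 9y^2 and AVC = VC/y = 32 - 12y + 3y^2.
The AVC parabola has its vertex at y = 12/6 = 2, where AVC = 32 - 12·2 + 3·2^2 = $20.
P = $19 lies below min AVC = $20; no output level covers variable cost.
The firm minimizes its loss by shutting down and losing only its fixed cost of $505.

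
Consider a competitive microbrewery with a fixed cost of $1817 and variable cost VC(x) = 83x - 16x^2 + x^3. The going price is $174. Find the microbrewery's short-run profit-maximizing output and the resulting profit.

AVC = 83 - 16x + x^2 has its minimum $19 at x = 8; price $174 clears that bar, so the firm operates.
With MC = 83 - 32x + 3x^2, P = MC on the upward-sloping part at x* = 13.
TR = 174·13 = 2262. TC = 1817 + 572 = 2389. Profit = 2262 − 2389 = -$127.
That loss of $127 beats the $1817 the firm would lose by shutting down; producing recovers $1690 of fixed cost.

Profit = -$127 at x = 13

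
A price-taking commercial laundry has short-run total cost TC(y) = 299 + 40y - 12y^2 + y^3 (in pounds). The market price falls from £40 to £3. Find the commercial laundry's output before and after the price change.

Output falls from 8 to 0 (the firm shuts down)

AVC = 40 - 12y + y^2, minimized at y = 6 where min AVC = £4. MC = 40 - 24y + 3y^2.
With P = £40 above the shutdown price, P = MC gives y = 8.
At P = £3 < min AVC = £4, price no longer covers variable cost at any output, so the firm shuts down: y = 0.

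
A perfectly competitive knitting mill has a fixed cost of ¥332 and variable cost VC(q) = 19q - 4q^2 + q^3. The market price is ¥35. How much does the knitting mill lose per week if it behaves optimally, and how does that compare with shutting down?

AVC = 19 - 4q + q^2 has its minimum ¥15 at q = 2; price ¥35 clears that bar, so the firm operates.
MC = 19 - 8q + 3q^2. Setting P = MC and taking the root on the rising branch gives q* = 4.
TR = 35·4 = 140. TC = 332 + 76 = 408. Profit = 140 − 408 = -¥268.
By producing, the firm covers all variable cost plus ¥64 of fixed cost; shutting down would lose the full ¥332.

Profit = -¥268 at q = 4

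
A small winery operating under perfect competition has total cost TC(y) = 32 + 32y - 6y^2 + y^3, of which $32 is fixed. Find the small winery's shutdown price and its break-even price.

AVC = 32 - 6y + y^2; minimized at y = 3, giving min AVC = $23. That is the shutdown price.
ATC = 32/y + 32 - 6y + y^2. Setting dATC/dy = −32/y^2 − 6 + 2y = 0 gives y = 4 (since 2·4^3 − 6·4^2 = 32).
min ATC = 32/4 + 32 − 6·4 + 4^2 = $32. That is the break-even price.
For $23 ≤ P < $32 the firm produces at a loss; below $23 it shuts down.

Shutdown price = $23; break-even price = $32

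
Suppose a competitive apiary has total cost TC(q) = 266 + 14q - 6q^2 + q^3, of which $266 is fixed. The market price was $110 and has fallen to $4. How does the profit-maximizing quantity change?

MC = 14 - 12q + 3q^2; the shutdown threshold is min AVC = $5 (at q = 3).
At P = $110 ≥ min AVC, set P = MC on the rising branch: q = 8.
At P = $4 < min AVC = $5, price no longer covers variable cost at any output, so the firm shuts down: q = 0.

Output falls from 8 to 0 (the firm shuts down)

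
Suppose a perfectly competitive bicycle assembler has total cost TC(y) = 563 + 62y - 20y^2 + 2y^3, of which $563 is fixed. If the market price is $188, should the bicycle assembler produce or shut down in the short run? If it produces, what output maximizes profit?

Produce at y = 9

From TC, MC = TC'(y) = 62 - 40y + 6y^2 and AVC = VC/y = 62 - 20y + 2y^2.
The AVC parabola has its vertex at y = 20/4 = 5, where AVC = 62 - 20·5 + 2·5^2 = $12.
Because $188 ≥ $12, revenue can cover variable cost; the firm operates.
P = MC gives -126 - 40y + 6y^2 = 0, with roots -7/3 and 9. Take the larger (rising MC): y* = 9.
Check: AVC at y = 9 is $44 ≤ P, so revenue covers variable cost.
Profit = P·y − TC = 188·9 − 959 = $733.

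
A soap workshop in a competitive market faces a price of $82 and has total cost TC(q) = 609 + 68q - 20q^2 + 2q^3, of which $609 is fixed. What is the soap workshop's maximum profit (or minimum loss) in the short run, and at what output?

AVC = 68 - 20q + 2q^2; min AVC = $18 at q = 5. Since P = $82 ≥ min AVC, the firm produces.
With MC = 68 - 40q + 6q^2, P = MC on the upward-sloping part at q* = 7.
TR = 82·7 = 574. TC = 609 + 182 = 791. Profit = 574 − 791 = -$217.
By producing, the firm covers all variable cost plus $392 of fixed cost; shutting down would lose the full $609.

Profit = -$217 at q = 7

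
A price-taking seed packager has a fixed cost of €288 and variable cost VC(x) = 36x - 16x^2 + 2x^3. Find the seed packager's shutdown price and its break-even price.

AVC = 36 - 16x + 2x^2; minimized at x = 4, giving min AVC = €4. That is the shutdown price.
ATC = 288/x + 36 - 16x + 2x^2. Setting dATC/dx = −288/x^2 − 16 + 4x = 0 gives x = 6 (since 4·6^3 − 16·6^2 = 288).
min ATC = 288/6 + 36 − 16·6 + 2·6^2 = €60. That is the break-even price.
For €4 ≤ P < €60 the firm produces at a loss; below €4 it shuts down.

Shutdown price = €4; break-even price = €60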